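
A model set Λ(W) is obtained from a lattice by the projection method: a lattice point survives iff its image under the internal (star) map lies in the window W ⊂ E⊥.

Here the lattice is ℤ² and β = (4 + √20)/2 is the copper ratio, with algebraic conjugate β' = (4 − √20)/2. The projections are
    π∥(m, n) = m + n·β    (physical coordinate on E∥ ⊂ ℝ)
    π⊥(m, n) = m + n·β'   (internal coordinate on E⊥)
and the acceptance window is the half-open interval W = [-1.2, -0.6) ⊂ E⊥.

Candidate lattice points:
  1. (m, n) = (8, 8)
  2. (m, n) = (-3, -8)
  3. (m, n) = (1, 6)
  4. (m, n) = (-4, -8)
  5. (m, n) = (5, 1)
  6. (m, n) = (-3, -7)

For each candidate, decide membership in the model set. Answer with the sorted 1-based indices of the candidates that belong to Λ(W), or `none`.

Compute β' = (4−√20)/2 = -0.2361, so π⊥(m,n) = m -0.2361·n.
[1] lift (8,8): star map gives 6.1115; window check -1.2 ≤ 6.1115 < -0.6 is false → out
[2] lift (-3,-8): star map gives -1.1115; window check -1.2 ≤ -1.1115 < -0.6 is true → IN Λ
[3] lift (1,6): star map gives -0.4164; window check -1.2 ≤ -0.4164 < -0.6 is false → out
[4] lift (-4,-8): star map gives -2.1115; window check -1.2 ≤ -2.1115 < -0.6 is false → out
[5] lift (5,1): star map gives 4.7639; window check -1.2 ≤ 4.7639 < -0.6 is false → out
[6] lift (-3,-7): star map gives -1.3475; window check -1.2 ≤ -1.3475 < -0.6 is false → out

2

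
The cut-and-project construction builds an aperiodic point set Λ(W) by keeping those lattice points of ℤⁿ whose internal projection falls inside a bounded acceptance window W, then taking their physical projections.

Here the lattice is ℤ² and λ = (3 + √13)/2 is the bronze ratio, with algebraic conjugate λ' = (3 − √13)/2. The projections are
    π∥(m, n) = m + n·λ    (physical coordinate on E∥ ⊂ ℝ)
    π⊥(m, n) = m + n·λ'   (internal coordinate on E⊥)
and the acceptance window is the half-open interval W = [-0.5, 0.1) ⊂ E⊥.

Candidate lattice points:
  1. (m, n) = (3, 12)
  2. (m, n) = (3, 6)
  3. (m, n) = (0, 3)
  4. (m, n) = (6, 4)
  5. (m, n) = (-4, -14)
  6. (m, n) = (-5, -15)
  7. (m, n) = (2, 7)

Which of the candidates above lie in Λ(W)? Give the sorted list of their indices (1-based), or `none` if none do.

Numerically λ ≈ 3.302776 and λ' = −1/λ ≈ -0.302776.
candidate 1: (m,n)=(3,12) → π∥ = 3+12·λ ≈ 42.633308, π⊥ = 3+12·λ' ≈ -0.633308 ∉ [-0.5, 0.1) ⇒ out
candidate 2: (m,n)=(3,6) → π∥ = 3+6·λ ≈ 22.816654, π⊥ = 3+6·λ' ≈ 1.183346 ∉ [-0.5, 0.1) ⇒ out
candidate 3: (m,n)=(0,3) → π∥ = 0+3·λ ≈ 9.908327, π⊥ = 0+3·λ' ≈ -0.908327 ∉ [-0.5, 0.1) ⇒ out
candidate 4: (m,n)=(6,4) → π∥ = 6+4·λ ≈ 19.211103, π⊥ = 6+4·λ' ≈ 4.788897 ∉ [-0.5, 0.1) ⇒ out
candidate 5: (m,n)=(-4,-14) → π∥ = -4-14·λ ≈ -50.238859, π⊥ = -4-14·λ' ≈ 0.238859 ∉ [-0.5, 0.1) ⇒ out
candidate 6: (m,n)=(-5,-15) → π∥ = -5-15·λ ≈ -54.541635, π⊥ = -5-15·λ' ≈ -0.458365 ∈ [-0.5, 0.1) ⇒ IN Λ
candidate 7: (m,n)=(2,7) → π∥ = 2+7·λ ≈ 25.119429, π⊥ = 2+7·λ' ≈ -0.119429 ∈ [-0.5, 0.1) ⇒ IN Λ

6, 7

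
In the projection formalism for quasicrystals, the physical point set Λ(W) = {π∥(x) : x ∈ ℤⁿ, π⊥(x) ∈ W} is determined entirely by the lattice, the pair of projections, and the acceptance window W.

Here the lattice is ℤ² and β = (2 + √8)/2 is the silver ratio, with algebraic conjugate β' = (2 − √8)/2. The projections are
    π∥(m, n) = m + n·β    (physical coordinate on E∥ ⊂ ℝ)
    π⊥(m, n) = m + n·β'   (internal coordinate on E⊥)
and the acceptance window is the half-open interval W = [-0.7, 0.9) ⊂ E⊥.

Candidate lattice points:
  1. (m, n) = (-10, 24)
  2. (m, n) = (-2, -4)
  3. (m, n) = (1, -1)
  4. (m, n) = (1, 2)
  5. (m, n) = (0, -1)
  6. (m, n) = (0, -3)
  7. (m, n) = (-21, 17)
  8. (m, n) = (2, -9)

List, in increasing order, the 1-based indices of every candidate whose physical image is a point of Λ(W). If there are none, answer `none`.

Numerically β ≈ 2.4142 and β' = −1/β ≈ -0.4142.
[1] lift (-10,24): star map gives -19.9411; window check -0.7 ≤ -19.9411 < 0.9 is false → out
[2] lift (-2,-4): star map gives -0.3431; window check -0.7 ≤ -0.3431 < 0.9 is true → IN Λ
[3] lift (1,-1): star map gives 1.4142; window check -0.7 ≤ 1.4142 < 0.9 is false → out
[4] lift (1,2): star map gives 0.1716; window check -0.7 ≤ 0.1716 < 0.9 is true → IN Λ
[5] lift (0,-1): star map gives 0.4142; window check -0.7 ≤ 0.4142 < 0.9 is true → IN Λ
[6] lift (0,-3): star map gives 1.2426; window check -0.7 ≤ 1.2426 < 0.9 is false → out
[7] lift (-21,17): star map gives -28.0416; window check -0.7 ≤ -28.0416 < 0.9 is false → out
[8] lift (2,-9): star map gives 5.7279; window check -0.7 ≤ 5.7279 < 0.9 is false → out

2, 4, 5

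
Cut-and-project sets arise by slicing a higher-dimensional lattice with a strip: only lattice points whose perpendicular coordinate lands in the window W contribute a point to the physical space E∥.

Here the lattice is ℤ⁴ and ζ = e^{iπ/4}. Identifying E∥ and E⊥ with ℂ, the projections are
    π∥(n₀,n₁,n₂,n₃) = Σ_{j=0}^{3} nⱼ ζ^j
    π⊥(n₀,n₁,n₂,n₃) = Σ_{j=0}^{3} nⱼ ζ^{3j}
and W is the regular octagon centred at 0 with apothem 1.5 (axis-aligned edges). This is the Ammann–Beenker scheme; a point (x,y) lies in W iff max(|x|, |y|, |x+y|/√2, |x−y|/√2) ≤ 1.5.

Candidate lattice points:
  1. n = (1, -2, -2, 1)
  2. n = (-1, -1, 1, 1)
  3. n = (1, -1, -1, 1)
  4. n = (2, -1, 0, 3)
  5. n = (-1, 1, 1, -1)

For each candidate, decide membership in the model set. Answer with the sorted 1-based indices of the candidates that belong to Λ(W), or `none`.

π⊥(n) = n₀ + n₁ζ³ + n₂ζ⁶ + n₃ζ⁹ where ζ = e^{iπ/4}.
#1 (1, -2, -2, 1): internal (3.1213, 1.2929); octagon support 3.1213 vs apothem 1.5 → ∉ W
#2 (-1, -1, 1, 1): internal (0.4142, -1.0000); octagon support 1.0000 vs apothem 1.5 → ∈ W
#3 (1, -1, -1, 1): internal (2.4142, 1.0000); octagon support 2.4142 vs apothem 1.5 → ∉ W
#4 (2, -1, 0, 3): internal (4.8284, 1.4142); octagon support 4.8284 vs apothem 1.5 → ∉ W
#5 (-1, 1, 1, -1): internal (-2.4142, -1.0000); octagon support 2.4142 vs apothem 1.5 → ∉ W

2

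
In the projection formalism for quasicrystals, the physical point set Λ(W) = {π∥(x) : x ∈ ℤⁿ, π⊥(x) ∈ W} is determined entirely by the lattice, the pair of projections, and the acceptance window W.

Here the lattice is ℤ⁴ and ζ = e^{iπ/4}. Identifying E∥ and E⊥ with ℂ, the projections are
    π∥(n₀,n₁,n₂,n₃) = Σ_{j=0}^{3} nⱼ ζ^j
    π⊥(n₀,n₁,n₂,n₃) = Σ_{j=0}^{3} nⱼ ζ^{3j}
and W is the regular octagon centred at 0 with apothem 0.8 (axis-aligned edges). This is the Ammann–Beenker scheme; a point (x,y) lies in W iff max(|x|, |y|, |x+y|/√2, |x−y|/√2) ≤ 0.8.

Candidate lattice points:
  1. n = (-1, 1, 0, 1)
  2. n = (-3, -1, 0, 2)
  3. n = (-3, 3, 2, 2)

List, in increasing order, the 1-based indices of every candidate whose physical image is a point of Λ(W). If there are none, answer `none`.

none

With ζ = e^{iπ/4} the internal vectors are ζ^0,ζ^3,ζ^6,ζ^9.
candidate 1: n = (-1, 1, 0, 1) → π⊥ ≈ (-1.000000, +1.414214); max(|x|,|y|,|x±y|/√2) = 1.707107 > 0.8 ⇒ ∉ W
candidate 2: n = (-3, -1, 0, 2) → π⊥ ≈ (-0.878680, +0.707107); max(|x|,|y|,|x±y|/√2) = 1.121320 > 0.8 ⇒ ∉ W
candidate 3: n = (-3, 3, 2, 2) → π⊥ ≈ (-3.707107, +1.535534); max(|x|,|y|,|x±y|/√2) = 3.707107 > 0.8 ⇒ ∉ W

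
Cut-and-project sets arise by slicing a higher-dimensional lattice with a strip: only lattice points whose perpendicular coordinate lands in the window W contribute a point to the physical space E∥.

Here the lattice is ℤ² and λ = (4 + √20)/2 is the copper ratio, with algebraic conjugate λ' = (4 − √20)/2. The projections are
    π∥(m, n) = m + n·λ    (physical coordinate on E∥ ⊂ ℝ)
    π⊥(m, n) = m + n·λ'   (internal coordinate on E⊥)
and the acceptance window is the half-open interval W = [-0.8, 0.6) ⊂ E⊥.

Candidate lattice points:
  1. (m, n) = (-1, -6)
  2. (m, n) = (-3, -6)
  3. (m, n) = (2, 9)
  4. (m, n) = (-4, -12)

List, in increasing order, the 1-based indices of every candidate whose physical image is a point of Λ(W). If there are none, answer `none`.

1, 3

Compute λ' = (4−√20)/2 = -0.236068, so π⊥(m,n) = m -0.236068·n.
candidate 1: (m,n)=(-1,-6) → π∥ = -1-6·λ ≈ -26.416408, π⊥ = -1-6·λ' ≈ 0.416408 ∈ [-0.8, 0.6) ⇒ IN Λ
candidate 2: (m,n)=(-3,-6) → π∥ = -3-6·λ ≈ -28.416408, π⊥ = -3-6·λ' ≈ -1.583592 ∉ [-0.8, 0.6) ⇒ out
candidate 3: (m,n)=(2,9) → π∥ = 2+9·λ ≈ 40.124612, π⊥ = 2+9·λ' ≈ -0.124612 ∈ [-0.8, 0.6) ⇒ IN Λ
candidate 4: (m,n)=(-4,-12) → π∥ = -4-12·λ ≈ -54.832816, π⊥ = -4-12·λ' ≈ -1.167184 ∉ [-0.8, 0.6) ⇒ out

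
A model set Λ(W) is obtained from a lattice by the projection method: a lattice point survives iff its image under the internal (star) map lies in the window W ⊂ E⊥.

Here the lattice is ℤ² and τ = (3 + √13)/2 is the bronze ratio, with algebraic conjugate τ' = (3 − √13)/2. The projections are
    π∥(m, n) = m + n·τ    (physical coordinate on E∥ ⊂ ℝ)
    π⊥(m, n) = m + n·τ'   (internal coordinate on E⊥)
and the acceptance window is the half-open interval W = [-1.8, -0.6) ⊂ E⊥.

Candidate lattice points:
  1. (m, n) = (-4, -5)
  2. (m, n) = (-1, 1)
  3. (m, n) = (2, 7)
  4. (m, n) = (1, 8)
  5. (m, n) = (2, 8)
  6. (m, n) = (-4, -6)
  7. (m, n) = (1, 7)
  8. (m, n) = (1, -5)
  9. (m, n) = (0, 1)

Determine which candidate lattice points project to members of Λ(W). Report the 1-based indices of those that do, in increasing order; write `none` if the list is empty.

2, 4, 7

Compute τ' = (3−√13)/2 = -0.30278, so π⊥(m,n) = m -0.30278·n.
candidate 1: (m,n)=(-4,-5) → π∥ = -4-5·τ ≈ -20.51388, π⊥ = -4-5·τ' ≈ -2.48612 ∉ [-1.8, -0.6) ⇒ out
candidate 2: (m,n)=(-1,1) → π∥ = -1+1·τ ≈ 2.30278, π⊥ = -1+1·τ' ≈ -1.30278 ∈ [-1.8, -0.6) ⇒ IN Λ
candidate 3: (m,n)=(2,7) → π∥ = 2+7·τ ≈ 25.11943, π⊥ = 2+7·τ' ≈ -0.11943 ∉ [-1.8, -0.6) ⇒ out
candidate 4: (m,n)=(1,8) → π∥ = 1+8·τ ≈ 27.42221, π⊥ = 1+8·τ' ≈ -1.42221 ∈ [-1.8, -0.6) ⇒ IN Λ
candidate 5: (m,n)=(2,8) → π∥ = 2+8·τ ≈ 28.42221, π⊥ = 2+8·τ' ≈ -0.42221 ∉ [-1.8, -0.6) ⇒ out
candidate 6: (m,n)=(-4,-6) → π∥ = -4-6·τ ≈ -23.81665, π⊥ = -4-6·τ' ≈ -2.18335 ∉ [-1.8, -0.6) ⇒ out
candidate 7: (m,n)=(1,7) → π∥ = 1+7·τ ≈ 24.11943, π⊥ = 1+7·τ' ≈ -1.11943 ∈ [-1.8, -0.6) ⇒ IN Λ
candidate 8: (m,n)=(1,-5) → π∥ = 1-5·τ ≈ -15.51388, π⊥ = 1-5·τ' ≈ 2.51388 ∉ [-1.8, -0.6) ⇒ out
candidate 9: (m,n)=(0,1) → π∥ = 0+1·τ ≈ 3.30278, π⊥ = 0+1·τ' ≈ -0.30278 ∉ [-1.8, -0.6) ⇒ out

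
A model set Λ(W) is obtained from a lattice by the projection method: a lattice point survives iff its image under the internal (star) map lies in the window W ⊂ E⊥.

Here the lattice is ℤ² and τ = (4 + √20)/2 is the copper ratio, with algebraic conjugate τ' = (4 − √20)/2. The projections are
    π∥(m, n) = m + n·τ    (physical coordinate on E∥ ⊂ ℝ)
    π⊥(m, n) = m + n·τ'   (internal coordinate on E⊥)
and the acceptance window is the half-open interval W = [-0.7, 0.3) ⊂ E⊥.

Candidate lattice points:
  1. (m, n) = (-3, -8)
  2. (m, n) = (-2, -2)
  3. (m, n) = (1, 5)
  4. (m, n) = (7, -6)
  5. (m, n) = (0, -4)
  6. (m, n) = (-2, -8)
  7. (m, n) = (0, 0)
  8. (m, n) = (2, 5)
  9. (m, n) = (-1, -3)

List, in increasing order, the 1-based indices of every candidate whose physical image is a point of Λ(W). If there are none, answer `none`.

Numerically τ ≈ 4.236068 and τ' = −1/τ ≈ -0.236068.
[1] lift (-3,-8): star map gives -1.111456; window check -0.7 ≤ -1.111456 < 0.3 is false → out
[2] lift (-2,-2): star map gives -1.527864; window check -0.7 ≤ -1.527864 < 0.3 is false → out
[3] lift (1,5): star map gives -0.180340; window check -0.7 ≤ -0.180340 < 0.3 is true → IN Λ
[4] lift (7,-6): star map gives 8.416408; window check -0.7 ≤ 8.416408 < 0.3 is false → out
[5] lift (0,-4): star map gives 0.944272; window check -0.7 ≤ 0.944272 < 0.3 is false → out
[6] lift (-2,-8): star map gives -0.111456; window check -0.7 ≤ -0.111456 < 0.3 is true → IN Λ
[7] lift (0,0): star map gives 0.000000; window check -0.7 ≤ 0.000000 < 0.3 is true → IN Λ
[8] lift (2,5): star map gives 0.819660; window check -0.7 ≤ 0.819660 < 0.3 is false → out
[9] lift (-1,-3): star map gives -0.291796; window check -0.7 ≤ -0.291796 < 0.3 is true → IN Λ

3, 6, 7, 9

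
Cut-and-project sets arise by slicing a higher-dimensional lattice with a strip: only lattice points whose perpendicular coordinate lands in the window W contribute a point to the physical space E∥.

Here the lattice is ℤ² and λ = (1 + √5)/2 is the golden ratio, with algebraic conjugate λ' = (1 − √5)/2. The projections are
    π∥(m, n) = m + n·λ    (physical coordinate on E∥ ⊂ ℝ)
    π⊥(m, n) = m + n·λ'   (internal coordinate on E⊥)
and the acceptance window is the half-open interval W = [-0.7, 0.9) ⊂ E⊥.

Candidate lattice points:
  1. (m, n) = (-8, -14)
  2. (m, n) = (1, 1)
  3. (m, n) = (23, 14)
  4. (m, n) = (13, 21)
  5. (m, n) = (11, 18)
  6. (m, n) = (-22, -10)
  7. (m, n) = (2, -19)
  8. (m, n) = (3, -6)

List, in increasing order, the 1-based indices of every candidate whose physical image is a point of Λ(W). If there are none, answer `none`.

1, 2, 4, 5

λ' = (1−√5)/2 ≈ -0.61803.
#1 (-8,-14): internal coord -8 + (-14)·λ' = +0.65248; +0.65248 ∈ [-0.7, 0.9) → IN Λ
#2 (1,1): internal coord 1 + (1)·λ' = +0.38197; +0.38197 ∈ [-0.7, 0.9) → IN Λ
#3 (23,14): internal coord 23 + (14)·λ' = +14.34752; +14.34752 ∉ [-0.7, 0.9) → out
#4 (13,21): internal coord 13 + (21)·λ' = +0.02129; +0.02129 ∈ [-0.7, 0.9) → IN Λ
#5 (11,18): internal coord 11 + (18)·λ' = -0.12461; -0.12461 ∈ [-0.7, 0.9) → IN Λ
#6 (-22,-10): internal coord -22 + (-10)·λ' = -15.81966; -15.81966 ∉ [-0.7, 0.9) → out
#7 (2,-19): internal coord 2 + (-19)·λ' = +13.74265; +13.74265 ∉ [-0.7, 0.9) → out
#8 (3,-6): internal coord 3 + (-6)·λ' = +6.70820; +6.70820 ∉ [-0.7, 0.9) → out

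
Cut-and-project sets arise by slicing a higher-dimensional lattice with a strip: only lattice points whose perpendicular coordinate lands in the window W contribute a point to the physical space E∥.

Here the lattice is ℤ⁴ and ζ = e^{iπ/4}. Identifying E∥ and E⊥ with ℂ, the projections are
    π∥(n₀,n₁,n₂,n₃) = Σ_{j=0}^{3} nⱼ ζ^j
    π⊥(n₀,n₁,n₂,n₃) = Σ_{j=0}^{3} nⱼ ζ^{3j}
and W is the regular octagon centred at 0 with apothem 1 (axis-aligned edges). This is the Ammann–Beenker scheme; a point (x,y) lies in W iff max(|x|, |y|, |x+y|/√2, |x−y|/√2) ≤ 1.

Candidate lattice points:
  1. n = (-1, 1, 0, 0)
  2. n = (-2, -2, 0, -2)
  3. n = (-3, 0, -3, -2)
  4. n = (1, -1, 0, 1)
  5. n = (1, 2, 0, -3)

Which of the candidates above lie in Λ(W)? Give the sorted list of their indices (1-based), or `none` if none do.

none

π⊥(n) = n₀ + n₁ζ³ + n₂ζ⁶ + n₃ζ⁹ where ζ = e^{iπ/4}.
#1 (-1, 1, 0, 0): internal (-1.707107, 0.707107); octagon support 1.707107 vs apothem 1 → ∉ W
#2 (-2, -2, 0, -2): internal (-2.000000, -2.828427); octagon support 3.414214 vs apothem 1 → ∉ W
#3 (-3, 0, -3, -2): internal (-4.414214, 1.585786); octagon support 4.414214 vs apothem 1 → ∉ W
#4 (1, -1, 0, 1): internal (2.414214, 0.000000); octagon support 2.414214 vs apothem 1 → ∉ W
#5 (1, 2, 0, -3): internal (-2.535534, -0.707107); octagon support 2.535534 vs apothem 1 → ∉ W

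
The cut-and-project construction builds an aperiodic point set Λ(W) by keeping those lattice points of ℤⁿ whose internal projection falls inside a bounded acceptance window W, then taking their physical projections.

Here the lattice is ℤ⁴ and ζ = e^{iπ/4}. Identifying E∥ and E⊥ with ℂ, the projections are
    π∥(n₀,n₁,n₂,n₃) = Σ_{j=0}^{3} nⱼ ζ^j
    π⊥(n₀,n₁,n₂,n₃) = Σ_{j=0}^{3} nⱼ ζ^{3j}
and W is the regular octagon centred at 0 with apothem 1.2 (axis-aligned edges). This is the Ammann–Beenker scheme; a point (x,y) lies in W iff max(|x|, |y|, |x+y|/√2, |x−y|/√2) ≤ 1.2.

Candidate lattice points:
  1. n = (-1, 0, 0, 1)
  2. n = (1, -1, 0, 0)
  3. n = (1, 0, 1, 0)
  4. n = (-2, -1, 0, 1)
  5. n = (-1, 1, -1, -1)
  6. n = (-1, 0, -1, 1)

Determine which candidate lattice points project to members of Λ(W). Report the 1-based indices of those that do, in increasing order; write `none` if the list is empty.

1, 4

π⊥(n) = n₀ + n₁ζ³ + n₂ζ⁶ + n₃ζ⁹ where ζ = e^{iπ/4}.
candidate 1: n = (-1, 0, 0, 1) → π⊥ ≈ (-0.2929, +0.7071); max(|x|,|y|,|x±y|/√2) = 0.7071 ≤ 1.2 ⇒ ∈ W
candidate 2: n = (1, -1, 0, 0) → π⊥ ≈ (+1.7071, -0.7071); max(|x|,|y|,|x±y|/√2) = 1.7071 > 1.2 ⇒ ∉ W
candidate 3: n = (1, 0, 1, 0) → π⊥ ≈ (+1.0000, -1.0000); max(|x|,|y|,|x±y|/√2) = 1.4142 > 1.2 ⇒ ∉ W
candidate 4: n = (-2, -1, 0, 1) → π⊥ ≈ (-0.5858, +0.0000); max(|x|,|y|,|x±y|/√2) = 0.5858 ≤ 1.2 ⇒ ∈ W
candidate 5: n = (-1, 1, -1, -1) → π⊥ ≈ (-2.4142, +1.0000); max(|x|,|y|,|x±y|/√2) = 2.4142 > 1.2 ⇒ ∉ W
candidate 6: n = (-1, 0, -1, 1) → π⊥ ≈ (-0.2929, +1.7071); max(|x|,|y|,|x±y|/√2) = 1.7071 > 1.2 ⇒ ∉ W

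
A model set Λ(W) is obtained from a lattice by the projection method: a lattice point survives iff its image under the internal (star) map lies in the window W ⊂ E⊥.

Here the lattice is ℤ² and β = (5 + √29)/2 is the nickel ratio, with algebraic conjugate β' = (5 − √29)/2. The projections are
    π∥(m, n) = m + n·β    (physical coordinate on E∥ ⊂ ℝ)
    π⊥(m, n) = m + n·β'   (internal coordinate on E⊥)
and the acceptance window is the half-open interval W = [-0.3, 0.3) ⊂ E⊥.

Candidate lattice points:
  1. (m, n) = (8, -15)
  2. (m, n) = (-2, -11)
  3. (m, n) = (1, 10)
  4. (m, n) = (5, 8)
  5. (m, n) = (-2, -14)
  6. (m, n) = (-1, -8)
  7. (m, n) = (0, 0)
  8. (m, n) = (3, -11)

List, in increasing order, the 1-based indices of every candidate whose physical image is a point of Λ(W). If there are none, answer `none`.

Compute β' = (5−√29)/2 = -0.1926, so π⊥(m,n) = m -0.1926·n.
candidate 1: (m,n)=(8,-15) → π∥ = 8-15·β ≈ -69.8887, π⊥ = 8-15·β' ≈ 10.8887 ∉ [-0.3, 0.3) ⇒ out
candidate 2: (m,n)=(-2,-11) → π∥ = -2-11·β ≈ -59.1184, π⊥ = -2-11·β' ≈ 0.1184 ∈ [-0.3, 0.3) ⇒ IN Λ
candidate 3: (m,n)=(1,10) → π∥ = 1+10·β ≈ 52.9258, π⊥ = 1+10·β' ≈ -0.9258 ∉ [-0.3, 0.3) ⇒ out
candidate 4: (m,n)=(5,8) → π∥ = 5+8·β ≈ 46.5407, π⊥ = 5+8·β' ≈ 3.4593 ∉ [-0.3, 0.3) ⇒ out
candidate 5: (m,n)=(-2,-14) → π∥ = -2-14·β ≈ -74.6962, π⊥ = -2-14·β' ≈ 0.6962 ∉ [-0.3, 0.3) ⇒ out
candidate 6: (m,n)=(-1,-8) → π∥ = -1-8·β ≈ -42.5407, π⊥ = -1-8·β' ≈ 0.5407 ∉ [-0.3, 0.3) ⇒ out
candidate 7: (m,n)=(0,0) → π∥ = 0+0·β ≈ 0.0000, π⊥ = 0+0·β' ≈ 0.0000 ∈ [-0.3, 0.3) ⇒ IN Λ
candidate 8: (m,n)=(3,-11) → π∥ = 3-11·β ≈ -54.1184, π⊥ = 3-11·β' ≈ 5.1184 ∉ [-0.3, 0.3) ⇒ out

2, 7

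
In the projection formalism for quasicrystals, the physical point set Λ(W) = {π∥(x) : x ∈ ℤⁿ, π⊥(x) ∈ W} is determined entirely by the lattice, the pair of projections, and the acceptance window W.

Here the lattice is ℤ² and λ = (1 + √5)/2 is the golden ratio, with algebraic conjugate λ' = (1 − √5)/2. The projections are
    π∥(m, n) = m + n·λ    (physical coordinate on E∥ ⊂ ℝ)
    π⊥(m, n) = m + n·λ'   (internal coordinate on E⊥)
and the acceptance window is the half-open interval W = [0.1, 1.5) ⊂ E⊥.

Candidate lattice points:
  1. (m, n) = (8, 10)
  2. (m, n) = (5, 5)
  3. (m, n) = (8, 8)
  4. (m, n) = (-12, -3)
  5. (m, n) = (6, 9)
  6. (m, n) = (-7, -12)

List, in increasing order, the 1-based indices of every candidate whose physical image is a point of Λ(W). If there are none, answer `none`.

5, 6

Compute λ' = (1−√5)/2 = -0.618034, so π⊥(m,n) = m -0.618034·n.
#1 (8,10): internal coord 8 + (10)·λ' = +1.819660; +1.819660 ∉ [0.1, 1.5) → out
#2 (5,5): internal coord 5 + (5)·λ' = +1.909830; +1.909830 ∉ [0.1, 1.5) → out
#3 (8,8): internal coord 8 + (8)·λ' = +3.055728; +3.055728 ∉ [0.1, 1.5) → out
#4 (-12,-3): internal coord -12 + (-3)·λ' = -10.145898; -10.145898 ∉ [0.1, 1.5) → out
#5 (6,9): internal coord 6 + (9)·λ' = +0.437694; +0.437694 ∈ [0.1, 1.5) → IN Λ
#6 (-7,-12): internal coord -7 + (-12)·λ' = +0.416408; +0.416408 ∈ [0.1, 1.5) → IN Λ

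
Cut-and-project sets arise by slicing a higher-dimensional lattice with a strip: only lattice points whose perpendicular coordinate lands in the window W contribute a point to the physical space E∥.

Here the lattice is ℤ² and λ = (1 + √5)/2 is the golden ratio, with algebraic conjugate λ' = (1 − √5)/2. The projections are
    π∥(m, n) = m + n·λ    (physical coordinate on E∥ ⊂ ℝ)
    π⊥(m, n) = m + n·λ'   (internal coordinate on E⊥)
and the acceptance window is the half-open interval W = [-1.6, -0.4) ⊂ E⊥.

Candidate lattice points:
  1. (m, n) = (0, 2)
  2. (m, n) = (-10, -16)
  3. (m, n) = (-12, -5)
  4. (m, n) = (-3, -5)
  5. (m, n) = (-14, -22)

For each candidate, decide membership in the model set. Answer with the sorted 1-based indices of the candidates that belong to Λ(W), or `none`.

1, 5

λ' = (1−√5)/2 ≈ -0.6180.
#1 (0,2): internal coord 0 + (2)·λ' = -1.2361; -1.2361 ∈ [-1.6, -0.4) → IN Λ
#2 (-10,-16): internal coord -10 + (-16)·λ' = -0.1115; -0.1115 ∉ [-1.6, -0.4) → out
#3 (-12,-5): internal coord -12 + (-5)·λ' = -8.9098; -8.9098 ∉ [-1.6, -0.4) → out
#4 (-3,-5): internal coord -3 + (-5)·λ' = +0.0902; +0.0902 ∉ [-1.6, -0.4) → out
#5 (-14,-22): internal coord -14 + (-22)·λ' = -0.4033; -0.4033 ∈ [-1.6, -0.4) → IN Λ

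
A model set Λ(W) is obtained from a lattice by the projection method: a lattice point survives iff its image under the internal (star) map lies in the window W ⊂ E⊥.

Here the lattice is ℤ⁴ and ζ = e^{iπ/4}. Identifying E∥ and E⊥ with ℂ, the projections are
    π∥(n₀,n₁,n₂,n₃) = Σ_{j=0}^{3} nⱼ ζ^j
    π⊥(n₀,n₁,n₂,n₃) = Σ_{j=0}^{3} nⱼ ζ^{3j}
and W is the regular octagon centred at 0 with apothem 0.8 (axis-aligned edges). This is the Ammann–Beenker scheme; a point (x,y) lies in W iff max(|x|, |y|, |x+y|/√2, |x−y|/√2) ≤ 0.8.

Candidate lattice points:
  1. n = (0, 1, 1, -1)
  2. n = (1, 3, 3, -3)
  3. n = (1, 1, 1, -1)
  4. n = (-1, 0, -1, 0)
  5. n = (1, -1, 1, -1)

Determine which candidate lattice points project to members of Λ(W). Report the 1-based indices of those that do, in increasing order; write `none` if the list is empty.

π⊥(n) = n₀ + n₁ζ³ + n₂ζ⁶ + n₃ζ⁹ where ζ = e^{iπ/4}.
candidate 1: n = (0, 1, 1, -1) → π⊥ ≈ (-1.414214, -1.000000); max(|x|,|y|,|x±y|/√2) = 1.707107 > 0.8 ⇒ ∉ W
candidate 2: n = (1, 3, 3, -3) → π⊥ ≈ (-3.242641, -3.000000); max(|x|,|y|,|x±y|/√2) = 4.414214 > 0.8 ⇒ ∉ W
candidate 3: n = (1, 1, 1, -1) → π⊥ ≈ (-0.414214, -1.000000); max(|x|,|y|,|x±y|/√2) = 1.000000 > 0.8 ⇒ ∉ W
candidate 4: n = (-1, 0, -1, 0) → π⊥ ≈ (-1.000000, +1.000000); max(|x|,|y|,|x±y|/√2) = 1.414214 > 0.8 ⇒ ∉ W
candidate 5: n = (1, -1, 1, -1) → π⊥ ≈ (+1.000000, -2.414214); max(|x|,|y|,|x±y|/√2) = 2.414214 > 0.8 ⇒ ∉ W

none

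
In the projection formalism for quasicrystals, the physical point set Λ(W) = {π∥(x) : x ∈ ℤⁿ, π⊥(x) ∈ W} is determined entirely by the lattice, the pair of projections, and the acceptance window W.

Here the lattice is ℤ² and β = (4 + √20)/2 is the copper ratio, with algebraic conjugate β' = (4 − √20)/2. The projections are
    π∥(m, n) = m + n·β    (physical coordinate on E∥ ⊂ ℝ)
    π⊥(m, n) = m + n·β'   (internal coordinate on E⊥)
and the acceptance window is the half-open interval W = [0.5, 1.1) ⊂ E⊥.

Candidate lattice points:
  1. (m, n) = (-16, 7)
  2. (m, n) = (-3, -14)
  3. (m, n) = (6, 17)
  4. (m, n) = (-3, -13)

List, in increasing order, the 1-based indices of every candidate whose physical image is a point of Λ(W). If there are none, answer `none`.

Compute β' = (4−√20)/2 = -0.2361, so π⊥(m,n) = m -0.2361·n.
[1] lift (-16,7): star map gives -17.6525; window check 0.5 ≤ -17.6525 < 1.1 is false → out
[2] lift (-3,-14): star map gives 0.3050; window check 0.5 ≤ 0.3050 < 1.1 is false → out
[3] lift (6,17): star map gives 1.9868; window check 0.5 ≤ 1.9868 < 1.1 is false → out
[4] lift (-3,-13): star map gives 0.0689; window check 0.5 ≤ 0.0689 < 1.1 is false → out

none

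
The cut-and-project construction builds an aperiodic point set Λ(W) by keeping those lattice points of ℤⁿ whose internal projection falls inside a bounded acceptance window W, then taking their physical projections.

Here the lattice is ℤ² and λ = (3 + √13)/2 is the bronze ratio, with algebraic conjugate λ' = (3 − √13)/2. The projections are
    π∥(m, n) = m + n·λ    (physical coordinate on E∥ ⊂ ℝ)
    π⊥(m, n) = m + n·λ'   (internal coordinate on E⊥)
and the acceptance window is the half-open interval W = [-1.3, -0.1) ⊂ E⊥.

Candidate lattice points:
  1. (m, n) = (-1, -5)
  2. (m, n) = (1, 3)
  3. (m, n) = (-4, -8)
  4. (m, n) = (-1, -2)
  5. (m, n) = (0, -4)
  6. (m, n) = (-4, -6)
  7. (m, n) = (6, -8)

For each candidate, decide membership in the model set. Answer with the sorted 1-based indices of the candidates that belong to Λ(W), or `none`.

Numerically λ ≈ 3.30278 and λ' = −1/λ ≈ -0.30278.
[1] lift (-1,-5): star map gives 0.51388; window check -1.3 ≤ 0.51388 < -0.1 is false → out
[2] lift (1,3): star map gives 0.09167; window check -1.3 ≤ 0.09167 < -0.1 is false → out
[3] lift (-4,-8): star map gives -1.57779; window check -1.3 ≤ -1.57779 < -0.1 is false → out
[4] lift (-1,-2): star map gives -0.39445; window check -1.3 ≤ -0.39445 < -0.1 is true → IN Λ
[5] lift (0,-4): star map gives 1.21110; window check -1.3 ≤ 1.21110 < -0.1 is false → out
[6] lift (-4,-6): star map gives -2.18335; window check -1.3 ≤ -2.18335 < -0.1 is false → out
[7] lift (6,-8): star map gives 8.42221; window check -1.3 ≤ 8.42221 < -0.1 is false → out

4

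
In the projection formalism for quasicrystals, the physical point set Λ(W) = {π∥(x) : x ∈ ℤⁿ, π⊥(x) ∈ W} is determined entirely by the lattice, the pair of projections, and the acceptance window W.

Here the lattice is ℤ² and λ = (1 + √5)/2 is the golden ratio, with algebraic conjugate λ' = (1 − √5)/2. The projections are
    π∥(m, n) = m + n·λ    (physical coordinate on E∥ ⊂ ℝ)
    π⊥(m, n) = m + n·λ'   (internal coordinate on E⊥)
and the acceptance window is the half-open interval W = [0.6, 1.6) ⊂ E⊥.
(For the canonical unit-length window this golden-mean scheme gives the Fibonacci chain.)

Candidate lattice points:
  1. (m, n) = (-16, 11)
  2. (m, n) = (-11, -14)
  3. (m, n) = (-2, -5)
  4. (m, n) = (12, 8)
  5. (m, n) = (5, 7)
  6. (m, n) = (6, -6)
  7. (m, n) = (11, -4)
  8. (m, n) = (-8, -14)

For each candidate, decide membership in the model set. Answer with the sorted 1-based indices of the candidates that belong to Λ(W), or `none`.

Numerically λ ≈ 1.61803 and λ' = −1/λ ≈ -0.61803.
candidate 1: (m,n)=(-16,11) → π∥ = -16+11·λ ≈ 1.79837, π⊥ = -16+11·λ' ≈ -22.79837 ∉ [0.6, 1.6) ⇒ out
candidate 2: (m,n)=(-11,-14) → π∥ = -11-14·λ ≈ -33.65248, π⊥ = -11-14·λ' ≈ -2.34752 ∉ [0.6, 1.6) ⇒ out
candidate 3: (m,n)=(-2,-5) → π∥ = -2-5·λ ≈ -10.09017, π⊥ = -2-5·λ' ≈ 1.09017 ∈ [0.6, 1.6) ⇒ IN Λ
candidate 4: (m,n)=(12,8) → π∥ = 12+8·λ ≈ 24.94427, π⊥ = 12+8·λ' ≈ 7.05573 ∉ [0.6, 1.6) ⇒ out
candidate 5: (m,n)=(5,7) → π∥ = 5+7·λ ≈ 16.32624, π⊥ = 5+7·λ' ≈ 0.67376 ∈ [0.6, 1.6) ⇒ IN Λ
candidate 6: (m,n)=(6,-6) → π∥ = 6-6·λ ≈ -3.70820, π⊥ = 6-6·λ' ≈ 9.70820 ∉ [0.6, 1.6) ⇒ out
candidate 7: (m,n)=(11,-4) → π∥ = 11-4·λ ≈ 4.52786, π⊥ = 11-4·λ' ≈ 13.47214 ∉ [0.6, 1.6) ⇒ out
candidate 8: (m,n)=(-8,-14) → π∥ = -8-14·λ ≈ -30.65248, π⊥ = -8-14·λ' ≈ 0.65248 ∈ [0.6, 1.6) ⇒ IN Λ

3, 5, 8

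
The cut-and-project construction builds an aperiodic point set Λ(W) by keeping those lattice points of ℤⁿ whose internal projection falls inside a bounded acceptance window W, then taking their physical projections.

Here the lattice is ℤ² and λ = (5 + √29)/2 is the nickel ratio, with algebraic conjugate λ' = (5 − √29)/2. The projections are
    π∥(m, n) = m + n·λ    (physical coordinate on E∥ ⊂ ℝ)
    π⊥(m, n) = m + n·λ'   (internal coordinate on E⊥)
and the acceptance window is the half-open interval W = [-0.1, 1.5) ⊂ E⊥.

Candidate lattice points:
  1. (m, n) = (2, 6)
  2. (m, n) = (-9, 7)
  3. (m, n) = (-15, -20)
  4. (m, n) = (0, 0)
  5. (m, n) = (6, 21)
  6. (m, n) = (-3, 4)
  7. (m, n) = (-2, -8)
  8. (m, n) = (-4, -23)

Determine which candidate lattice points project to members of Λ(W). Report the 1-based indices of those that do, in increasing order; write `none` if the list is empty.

λ' = (5−√29)/2 ≈ -0.19258.
candidate 1: (m,n)=(2,6) → π∥ = 2+6·λ ≈ 33.15549, π⊥ = 2+6·λ' ≈ 0.84451 ∈ [-0.1, 1.5) ⇒ IN Λ
candidate 2: (m,n)=(-9,7) → π∥ = -9+7·λ ≈ 27.34808, π⊥ = -9+7·λ' ≈ -10.34808 ∉ [-0.1, 1.5) ⇒ out
candidate 3: (m,n)=(-15,-20) → π∥ = -15-20·λ ≈ -118.85165, π⊥ = -15-20·λ' ≈ -11.14835 ∉ [-0.1, 1.5) ⇒ out
candidate 4: (m,n)=(0,0) → π∥ = 0+0·λ ≈ 0.00000, π⊥ = 0+0·λ' ≈ 0.00000 ∈ [-0.1, 1.5) ⇒ IN Λ
candidate 5: (m,n)=(6,21) → π∥ = 6+21·λ ≈ 115.04423, π⊥ = 6+21·λ' ≈ 1.95577 ∉ [-0.1, 1.5) ⇒ out
candidate 6: (m,n)=(-3,4) → π∥ = -3+4·λ ≈ 17.77033, π⊥ = -3+4·λ' ≈ -3.77033 ∉ [-0.1, 1.5) ⇒ out
candidate 7: (m,n)=(-2,-8) → π∥ = -2-8·λ ≈ -43.54066, π⊥ = -2-8·λ' ≈ -0.45934 ∉ [-0.1, 1.5) ⇒ out
candidate 8: (m,n)=(-4,-23) → π∥ = -4-23·λ ≈ -123.42940, π⊥ = -4-23·λ' ≈ 0.42940 ∈ [-0.1, 1.5) ⇒ IN Λ

1, 4, 8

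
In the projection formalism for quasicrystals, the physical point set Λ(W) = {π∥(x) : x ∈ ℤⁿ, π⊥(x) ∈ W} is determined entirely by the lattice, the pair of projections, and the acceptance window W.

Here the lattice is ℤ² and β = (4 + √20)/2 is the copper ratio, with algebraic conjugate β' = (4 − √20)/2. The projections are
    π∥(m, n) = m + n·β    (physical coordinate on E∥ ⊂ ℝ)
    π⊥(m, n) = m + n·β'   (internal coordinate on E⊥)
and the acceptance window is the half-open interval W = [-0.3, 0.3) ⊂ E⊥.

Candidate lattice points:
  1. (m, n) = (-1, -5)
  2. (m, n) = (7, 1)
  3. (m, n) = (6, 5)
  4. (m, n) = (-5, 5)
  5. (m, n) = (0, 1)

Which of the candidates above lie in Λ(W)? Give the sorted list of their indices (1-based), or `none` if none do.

1, 5

Compute β' = (4−√20)/2 = -0.2361, so π⊥(m,n) = m -0.2361·n.
candidate 1: (m,n)=(-1,-5) → π∥ = -1-5·β ≈ -22.1803, π⊥ = -1-5·β' ≈ 0.1803 ∈ [-0.3, 0.3) ⇒ IN Λ
candidate 2: (m,n)=(7,1) → π∥ = 7+1·β ≈ 11.2361, π⊥ = 7+1·β' ≈ 6.7639 ∉ [-0.3, 0.3) ⇒ out
candidate 3: (m,n)=(6,5) → π∥ = 6+5·β ≈ 27.1803, π⊥ = 6+5·β' ≈ 4.8197 ∉ [-0.3, 0.3) ⇒ out
candidate 4: (m,n)=(-5,5) → π∥ = -5+5·β ≈ 16.1803, π⊥ = -5+5·β' ≈ -6.1803 ∉ [-0.3, 0.3) ⇒ out
candidate 5: (m,n)=(0,1) → π∥ = 0+1·β ≈ 4.2361, π⊥ = 0+1·β' ≈ -0.2361 ∈ [-0.3, 0.3) ⇒ IN Λ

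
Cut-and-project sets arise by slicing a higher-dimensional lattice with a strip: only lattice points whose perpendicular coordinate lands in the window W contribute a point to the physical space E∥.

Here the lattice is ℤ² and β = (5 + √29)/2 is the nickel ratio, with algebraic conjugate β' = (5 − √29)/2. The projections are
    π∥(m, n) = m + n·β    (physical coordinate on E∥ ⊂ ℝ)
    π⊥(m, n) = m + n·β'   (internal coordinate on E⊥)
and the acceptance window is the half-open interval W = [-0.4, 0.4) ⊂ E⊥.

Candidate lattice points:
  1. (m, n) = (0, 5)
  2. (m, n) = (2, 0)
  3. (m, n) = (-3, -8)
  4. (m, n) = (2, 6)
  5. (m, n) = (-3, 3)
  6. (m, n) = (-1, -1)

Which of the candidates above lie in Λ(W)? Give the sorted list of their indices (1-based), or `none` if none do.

Compute β' = (5−√29)/2 = -0.192582, so π⊥(m,n) = m -0.192582·n.
candidate 1: (m,n)=(0,5) → π∥ = 0+5·β ≈ 25.962912, π⊥ = 0+5·β' ≈ -0.962912 ∉ [-0.4, 0.4) ⇒ out
candidate 2: (m,n)=(2,0) → π∥ = 2+0·β ≈ 2.000000, π⊥ = 2+0·β' ≈ 2.000000 ∉ [-0.4, 0.4) ⇒ out
candidate 3: (m,n)=(-3,-8) → π∥ = -3-8·β ≈ -44.540659, π⊥ = -3-8·β' ≈ -1.459341 ∉ [-0.4, 0.4) ⇒ out
candidate 4: (m,n)=(2,6) → π∥ = 2+6·β ≈ 33.155494, π⊥ = 2+6·β' ≈ 0.844506 ∉ [-0.4, 0.4) ⇒ out
candidate 5: (m,n)=(-3,3) → π∥ = -3+3·β ≈ 12.577747, π⊥ = -3+3·β' ≈ -3.577747 ∉ [-0.4, 0.4) ⇒ out
candidate 6: (m,n)=(-1,-1) → π∥ = -1-1·β ≈ -6.192582, π⊥ = -1-1·β' ≈ -0.807418 ∉ [-0.4, 0.4) ⇒ out

none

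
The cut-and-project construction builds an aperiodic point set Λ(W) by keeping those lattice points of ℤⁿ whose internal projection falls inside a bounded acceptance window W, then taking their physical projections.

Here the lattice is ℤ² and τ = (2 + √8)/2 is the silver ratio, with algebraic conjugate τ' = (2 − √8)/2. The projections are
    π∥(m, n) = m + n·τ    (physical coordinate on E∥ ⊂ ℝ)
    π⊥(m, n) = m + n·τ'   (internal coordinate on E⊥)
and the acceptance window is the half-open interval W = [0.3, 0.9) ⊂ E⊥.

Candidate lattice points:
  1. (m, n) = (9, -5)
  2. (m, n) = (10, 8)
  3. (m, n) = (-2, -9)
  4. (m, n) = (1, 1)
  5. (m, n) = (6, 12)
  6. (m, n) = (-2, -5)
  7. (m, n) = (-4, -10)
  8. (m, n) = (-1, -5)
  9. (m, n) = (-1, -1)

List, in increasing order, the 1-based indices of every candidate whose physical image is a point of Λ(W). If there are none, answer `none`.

Numerically τ ≈ 2.414214 and τ' = −1/τ ≈ -0.414214.
candidate 1: (m,n)=(9,-5) → π∥ = 9-5·τ ≈ -3.071068, π⊥ = 9-5·τ' ≈ 11.071068 ∉ [0.3, 0.9) ⇒ out
candidate 2: (m,n)=(10,8) → π∥ = 10+8·τ ≈ 29.313708, π⊥ = 10+8·τ' ≈ 6.686292 ∉ [0.3, 0.9) ⇒ out
candidate 3: (m,n)=(-2,-9) → π∥ = -2-9·τ ≈ -23.727922, π⊥ = -2-9·τ' ≈ 1.727922 ∉ [0.3, 0.9) ⇒ out
candidate 4: (m,n)=(1,1) → π∥ = 1+1·τ ≈ 3.414214, π⊥ = 1+1·τ' ≈ 0.585786 ∈ [0.3, 0.9) ⇒ IN Λ
candidate 5: (m,n)=(6,12) → π∥ = 6+12·τ ≈ 34.970563, π⊥ = 6+12·τ' ≈ 1.029437 ∉ [0.3, 0.9) ⇒ out
candidate 6: (m,n)=(-2,-5) → π∥ = -2-5·τ ≈ -14.071068, π⊥ = -2-5·τ' ≈ 0.071068 ∉ [0.3, 0.9) ⇒ out
candidate 7: (m,n)=(-4,-10) → π∥ = -4-10·τ ≈ -28.142136, π⊥ = -4-10·τ' ≈ 0.142136 ∉ [0.3, 0.9) ⇒ out
candidate 8: (m,n)=(-1,-5) → π∥ = -1-5·τ ≈ -13.071068, π⊥ = -1-5·τ' ≈ 1.071068 ∉ [0.3, 0.9) ⇒ out
candidate 9: (m,n)=(-1,-1) → π∥ = -1-1·τ ≈ -3.414214, π⊥ = -1-1·τ' ≈ -0.585786 ∉ [0.3, 0.9) ⇒ out

4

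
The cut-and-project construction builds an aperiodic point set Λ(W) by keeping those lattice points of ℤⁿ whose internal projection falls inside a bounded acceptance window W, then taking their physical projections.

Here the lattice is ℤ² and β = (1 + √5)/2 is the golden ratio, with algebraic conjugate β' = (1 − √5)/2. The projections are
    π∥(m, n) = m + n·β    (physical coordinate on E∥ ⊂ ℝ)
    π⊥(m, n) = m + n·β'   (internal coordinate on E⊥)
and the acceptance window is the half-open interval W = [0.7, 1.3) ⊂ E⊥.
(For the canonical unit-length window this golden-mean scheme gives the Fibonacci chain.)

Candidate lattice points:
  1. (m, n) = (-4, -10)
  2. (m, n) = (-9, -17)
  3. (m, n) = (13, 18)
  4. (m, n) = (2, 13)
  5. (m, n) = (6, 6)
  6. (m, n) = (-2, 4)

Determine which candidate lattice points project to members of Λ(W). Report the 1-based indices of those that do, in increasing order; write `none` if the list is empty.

none

Numerically β ≈ 1.618034 and β' = −1/β ≈ -0.618034.
candidate 1: (m,n)=(-4,-10) → π∥ = -4-10·β ≈ -20.180340, π⊥ = -4-10·β' ≈ 2.180340 ∉ [0.7, 1.3) ⇒ out
candidate 2: (m,n)=(-9,-17) → π∥ = -9-17·β ≈ -36.506578, π⊥ = -9-17·β' ≈ 1.506578 ∉ [0.7, 1.3) ⇒ out
candidate 3: (m,n)=(13,18) → π∥ = 13+18·β ≈ 42.124612, π⊥ = 13+18·β' ≈ 1.875388 ∉ [0.7, 1.3) ⇒ out
candidate 4: (m,n)=(2,13) → π∥ = 2+13·β ≈ 23.034442, π⊥ = 2+13·β' ≈ -6.034442 ∉ [0.7, 1.3) ⇒ out
candidate 5: (m,n)=(6,6) → π∥ = 6+6·β ≈ 15.708204, π⊥ = 6+6·β' ≈ 2.291796 ∉ [0.7, 1.3) ⇒ out
candidate 6: (m,n)=(-2,4) → π∥ = -2+4·β ≈ 4.472136, π⊥ = -2+4·β' ≈ -4.472136 ∉ [0.7, 1.3) ⇒ out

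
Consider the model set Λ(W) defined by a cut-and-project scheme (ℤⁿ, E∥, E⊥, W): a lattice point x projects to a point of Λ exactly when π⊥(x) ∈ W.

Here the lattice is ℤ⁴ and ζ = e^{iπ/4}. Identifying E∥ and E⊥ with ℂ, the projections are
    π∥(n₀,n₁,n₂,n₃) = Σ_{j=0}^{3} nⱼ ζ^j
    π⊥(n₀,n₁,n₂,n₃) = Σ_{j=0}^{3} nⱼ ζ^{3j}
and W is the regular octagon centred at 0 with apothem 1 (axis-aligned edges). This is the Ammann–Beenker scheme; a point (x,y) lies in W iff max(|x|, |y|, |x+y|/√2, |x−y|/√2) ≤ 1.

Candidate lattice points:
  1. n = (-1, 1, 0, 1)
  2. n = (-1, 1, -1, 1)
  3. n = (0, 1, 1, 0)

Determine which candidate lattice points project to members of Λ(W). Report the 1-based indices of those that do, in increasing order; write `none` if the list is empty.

With ζ = e^{iπ/4} the internal vectors are ζ^0,ζ^3,ζ^6,ζ^9.
#1 (-1, 1, 0, 1): internal (-1.0000, 1.4142); octagon support 1.7071 vs apothem 1 → ∉ W
#2 (-1, 1, -1, 1): internal (-1.0000, 2.4142); octagon support 2.4142 vs apothem 1 → ∉ W
#3 (0, 1, 1, 0): internal (-0.7071, -0.2929); octagon support 0.7071 vs apothem 1 → ∈ W

3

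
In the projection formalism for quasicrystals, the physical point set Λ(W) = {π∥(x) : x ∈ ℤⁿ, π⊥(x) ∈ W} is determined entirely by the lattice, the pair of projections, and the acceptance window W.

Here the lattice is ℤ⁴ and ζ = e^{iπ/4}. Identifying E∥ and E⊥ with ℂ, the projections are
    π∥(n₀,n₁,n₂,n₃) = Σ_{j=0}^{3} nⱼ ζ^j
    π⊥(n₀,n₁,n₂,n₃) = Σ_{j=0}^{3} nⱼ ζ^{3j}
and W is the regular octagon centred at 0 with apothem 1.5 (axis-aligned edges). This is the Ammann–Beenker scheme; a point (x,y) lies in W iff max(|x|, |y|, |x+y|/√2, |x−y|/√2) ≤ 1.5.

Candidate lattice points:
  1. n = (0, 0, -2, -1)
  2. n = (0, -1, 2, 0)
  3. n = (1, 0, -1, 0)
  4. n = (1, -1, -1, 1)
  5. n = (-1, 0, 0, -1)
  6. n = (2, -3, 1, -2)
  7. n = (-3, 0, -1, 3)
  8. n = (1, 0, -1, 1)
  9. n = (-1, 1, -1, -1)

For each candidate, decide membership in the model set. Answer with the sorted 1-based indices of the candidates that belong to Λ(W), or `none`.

1, 3

With ζ = e^{iπ/4} the internal vectors are ζ^0,ζ^3,ζ^6,ζ^9.
#1 (0, 0, -2, -1): internal (-0.70711, 1.29289); octagon support 1.41421 vs apothem 1.5 → ∈ W
#2 (0, -1, 2, 0): internal (0.70711, -2.70711); octagon support 2.70711 vs apothem 1.5 → ∉ W
#3 (1, 0, -1, 0): internal (1.00000, 1.00000); octagon support 1.41421 vs apothem 1.5 → ∈ W
#4 (1, -1, -1, 1): internal (2.41421, 1.00000); octagon support 2.41421 vs apothem 1.5 → ∉ W
#5 (-1, 0, 0, -1): internal (-1.70711, -0.70711); octagon support 1.70711 vs apothem 1.5 → ∉ W
#6 (2, -3, 1, -2): internal (2.70711, -4.53553); octagon support 5.12132 vs apothem 1.5 → ∉ W
#7 (-3, 0, -1, 3): internal (-0.87868, 3.12132); octagon support 3.12132 vs apothem 1.5 → ∉ W
#8 (1, 0, -1, 1): internal (1.70711, 1.70711); octagon support 2.41421 vs apothem 1.5 → ∉ W
#9 (-1, 1, -1, -1): internal (-2.41421, 1.00000); octagon support 2.41421 vs apothem 1.5 → ∉ W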